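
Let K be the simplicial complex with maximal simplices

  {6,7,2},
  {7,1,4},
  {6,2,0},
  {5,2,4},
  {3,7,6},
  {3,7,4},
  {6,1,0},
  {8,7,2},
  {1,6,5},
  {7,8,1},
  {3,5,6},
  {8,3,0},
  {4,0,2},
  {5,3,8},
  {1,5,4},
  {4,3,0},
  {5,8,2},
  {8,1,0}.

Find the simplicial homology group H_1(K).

H_1 = Z^2.

Fix the vertex order 0 < 1 < 2 < 3 < 4 < 5 < 6 < 7 < 8 and write every simplex with vertices in increasing order. Then dim K = 2 and the simplices of K are:

  0-simplices (9): [0], [1], [2], [3], [4], [5], [6], [7], [8]
  1-simplices (27): (27 of them)
  2-simplices (18): [0,1,6], [0,1,8], [0,2,4], [0,2,6], [0,3,4], [0,3,8], [1,4,5], [1,4,7], [1,5,6], [1,7,8], [2,4,5], [2,5,8], [2,6,7], [2,7,8], [3,4,7], [3,5,6], [3,5,8], [3,6,7]

so the chain groups are C_0 ≅ Z^9, C_1 ≅ Z^27, C_2 ≅ Z^18.

Boundary ∂_1: C_1 → C_0 is given by ∂[p,q] = [q] − [p].
The 9×27 boundary matrix has rank 8 and Smith normal form diag(1,1,1,1,1,1,1,1).

The boundary map ∂_2: C_2 → C_1 maps a triangle to the signed sum of its edges. For instance
  ∂[0,1,8] = [1,8] − [0,8] + [0,1],
  ∂[2,4,5] = [4,5] − [2,5] + [2,4].
The 27×18 boundary matrix has rank 17 and Smith normal form diag(1,1,1,1,1,1,1,1,1,1,1,1,1,1,1,1,1).

Reading off H_k = ker ∂_k / im ∂_{k+1}:

  H_1: rank ker ∂_1 − rank ∂_2 = (27 − 8) − 17 = 2, and the invariant factors of ∂_2 are all 1, so H_1 ≅ Z^2.

(K is a triangulation of the torus T^2.)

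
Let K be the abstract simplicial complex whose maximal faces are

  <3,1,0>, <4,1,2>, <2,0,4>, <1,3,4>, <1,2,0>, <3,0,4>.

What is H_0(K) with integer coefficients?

K has 5 vertices, 9 edges, 6 triangles.
rank ∂_0 = 0, rank ∂_1 = 4 ⇒ b_0 = 5 − 0 − 4 = 1; all invariant factors of ∂_1 are 1 so no torsion. So H_0 ≅ Z.

H_0 ≅ Z.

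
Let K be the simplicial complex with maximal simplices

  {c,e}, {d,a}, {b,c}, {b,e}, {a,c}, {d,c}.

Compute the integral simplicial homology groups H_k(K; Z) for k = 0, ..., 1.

H_0 ≅ Z,  H_1 ≅ Z^2.

Take the total order a < b < c < d < e on the vertex set. Then K (dimension 1) consists of the simplices:

  0-simplices (5): a, b, c, d, e
  1-simplices (6): ac, ad, bc, be, cd, ce

giving chain groups C_0 ≅ Z^5, C_1 ≅ Z^6.

The boundary map ∂_1: C_1 → C_0 maps an edge to its endpoints' difference, ∂[p,q] = q − p. For instance
  ∂ac = c − a.
The resulting 5×6 matrix has rank 4, and its Smith normal form has invariant factors (1,1,1,1).

From H_k ≅ ker(∂_k) / im(∂_{k+1}) we obtain:

  H_0: rank C_0 − rank ∂_1 = 5 − 4 = 1, and the invariant factors of ∂_1 are all 1, so H_0 = Z.
  H_1: rank ker ∂_1 − rank ∂_2 = (6 − 4) − 0 = 2, and there is no ∂_2, so H_1 = Z^2.

(K is a triangulation of a wedge of 2 circles.)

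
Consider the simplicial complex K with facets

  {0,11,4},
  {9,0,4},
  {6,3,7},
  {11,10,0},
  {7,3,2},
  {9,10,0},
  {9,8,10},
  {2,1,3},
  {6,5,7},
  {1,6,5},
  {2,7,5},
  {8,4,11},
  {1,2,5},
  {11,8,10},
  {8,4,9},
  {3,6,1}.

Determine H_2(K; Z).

H_2 = Z^2.

Order the vertices as 0 < 1 < 2 < 3 < 4 < 5 < 6 < 7 < 8 < 9 < 10 < 11. Listing each simplex with vertices in this order, K has dimension 2 with simplices:

  0-simplices (12): [0], [1], [2], [3], [4], [5], [6], [7], [8], [9], [10], [11]
  1-simplices (24): (24 of them)
  2-simplices (16): [0,4,9], [0,4,11], [0,9,10], [0,10,11], [1,2,3], [1,2,5], [1,3,6], [1,5,6], [2,3,7], [2,5,7], [3,6,7], [4,8,9], [4,8,11], [5,6,7], [8,9,10], [8,10,11]

giving chain groups C_0 ≅ Z^12, C_1 ≅ Z^24, C_2 ≅ Z^16.

The boundary map ∂_1: C_1 → C_0 is given by ∂[p,q] = [q] − [p]. For instance
  ∂[1,2] = [2] − [1].
This gives a 12×24 integer matrix of rank 10; reducing to Smith normal form yields diagonal entries (1,1,1,1,1,1,1,1,1,1).

∂_2: C_2 → C_1 sends each 2-simplex [p,q,r] to [q,r] − [p,r] + [p,q]. For instance
  ∂[4,8,9] = [8,9] − [4,9] + [4,8],
  ∂[4,8,11] = [8,11] − [4,11] + [4,8].
As a 24×16 matrix over Z this has rank 14, with invariant factors (1,1,1,1,1,1,1,1,1,1,1,1,1,1).

Reading off H_k = ker ∂_k / im ∂_{k+1}:

  H_2: rank ker ∂_2 − rank ∂_3 = (16 − 14) − 0 = 2, and there is no ∂_3, so H_2 ≅ Z^2.

(K is a triangulation of the disjoint union of the 2-sphere S^2 and the 2-sphere S^2.)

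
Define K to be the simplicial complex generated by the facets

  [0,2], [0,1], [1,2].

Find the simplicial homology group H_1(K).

Take the total order 0 < 1 < 2 on the vertex set. Then K (dimension 1) consists of the simplices:

  0-simplices (3): [0], [1], [2]
  1-simplices (3): [0,1], [0,2], [1,2]

giving chain groups C_0 ≅ Z^3, C_1 ≅ Z^3.

∂_1: C_1 → C_0 maps an edge to its endpoints' difference, ∂[p,q] = q − p. For instance
  ∂[1,2] = [2] − [1].
This gives a 3×3 integer matrix of rank 2; reducing to Smith normal form yields diagonal entries (1,1).

Reading off H_k = ker ∂_k / im ∂_{k+1}:

  H_1: rank ker ∂_1 − rank ∂_2 = (3 − 2) − 0 = 1, and there is no ∂_2, so H_1 ≅ Z.

H_1 ≅ Z.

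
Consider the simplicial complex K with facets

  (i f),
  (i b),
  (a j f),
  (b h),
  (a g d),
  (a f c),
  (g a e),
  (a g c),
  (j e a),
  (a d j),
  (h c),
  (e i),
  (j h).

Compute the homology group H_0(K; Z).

K has 10 vertices, 19 edges, 7 triangles.
rank ∂_0 = 0, rank ∂_1 = 9 ⇒ b_0 = 10 − 0 − 9 = 1; all invariant factors of ∂_1 are 1 so no torsion. So H_0 = Z.

H_0 ≅ Z.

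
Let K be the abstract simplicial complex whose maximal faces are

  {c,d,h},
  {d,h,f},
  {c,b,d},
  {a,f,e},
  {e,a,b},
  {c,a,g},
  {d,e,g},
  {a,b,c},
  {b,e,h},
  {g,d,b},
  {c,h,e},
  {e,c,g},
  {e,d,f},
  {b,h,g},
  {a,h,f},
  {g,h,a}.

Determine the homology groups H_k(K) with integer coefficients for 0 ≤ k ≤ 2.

H_0 = Z,  H_1 = Z^2,  H_2 = Z.

Fix the vertex order a < b < c < d < e < f < g < h and write every simplex with vertices in increasing order. Then dim K = 2 and the simplices of K are:

  0-simplices (8): a, b, c, d, e, f, g, h
  1-simplices (24): ab, ac, ae, af, ag, ah, bc, bd, be, bg, bh, cd, ce, cg, ch, de, df, dg, dh, ef, eg, eh, fh, gh
  2-simplices (16): abc, abe, acg, aef, afh, agh, bcd, bdg, beh, bgh, cdh, ceg, ceh, def, deg, dfh

Hence C_0 ≅ Z^8, C_1 ≅ Z^24, C_2 ≅ Z^16.

Boundary ∂_1: C_1 → C_0 maps an edge to its endpoints' difference, ∂[p,q] = q − p.
The 8×24 boundary matrix has rank 7 and Smith normal form diag(1,1,1,1,1,1,1).

Boundary ∂_2: C_2 → C_1 maps a triangle to the signed sum of its edges. For instance
  ∂aef = ef − af + ae,
  ∂cdh = dh − ch + cd.
The resulting 24×16 matrix has rank 15, and its Smith normal form has invariant factors (1,1,1,1,1,1,1,1,1,1,1,1,1,1,1).

Reading off H_k = ker ∂_k / im ∂_{k+1}:

  H_0: rank C_0 − rank ∂_1 = 8 − 7 = 1, and the invariant factors of ∂_1 are all 1, so H_0 ≅ Z.
  H_1: rank ker ∂_1 − rank ∂_2 = (24 − 7) − 15 = 2, and the invariant factors of ∂_2 are all 1, so H_1 ≅ Z^2.
  H_2: rank ker ∂_2 − rank ∂_3 = (16 − 15) − 0 = 1, and there is no ∂_3, so H_2 ≅ Z.

As a check, the Euler characteristic is 8 − 24 + 16 = 0, which agrees with 1 − 2 + 1 = 0.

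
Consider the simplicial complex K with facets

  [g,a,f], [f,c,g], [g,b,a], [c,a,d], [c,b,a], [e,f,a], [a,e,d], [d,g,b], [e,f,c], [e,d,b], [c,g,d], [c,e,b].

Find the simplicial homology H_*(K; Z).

H_0 ≅ Z,  H_1 ≅ Z_2,  H_2 = 0.

We work with the vertex ordering a < b < c < d < e < f < g. The simplices of K, each written with vertices in increasing order, are:

  0-simplices (7): a, b, c, d, e, f, g
  1-simplices (18): ab, ac, ad, ae, af, ag, bc, bd, be, bg, cd, ce, cf, cg, de, dg, ef, fg
  2-simplices (12): abc, abg, acd, ade, aef, afg, bce, bde, bdg, cdg, cef, cfg

so the chain groups are C_0 ≅ Z^7, C_1 ≅ Z^18, C_2 ≅ Z^12.

∂_1: C_1 → C_0 maps an edge to its endpoints' difference, ∂[p,q] = q − p. For instance
  ∂ab = b − a.
The resulting 7×18 matrix has rank 6, and its Smith normal form has invariant factors (1,1,1,1,1,1).

∂_2: C_2 → C_1 maps a triangle to the signed sum of its edges. For instance
  ∂acd = cd − ad + ac,
  ∂bde = de − be + bd.
This gives a 18×12 integer matrix of rank 12; reducing to Smith normal form yields diagonal entries (1,1,1,1,1,1,1,1,1,1,1,2).

From H_k ≅ ker(∂_k) / im(∂_{k+1}) we obtain:

  H_0: rank C_0 − rank ∂_1 = 7 − 6 = 1, and the invariant factors of ∂_1 are all 1, so H_0 = Z.
  H_1: rank ker ∂_1 − rank ∂_2 = (18 − 6) − 12 = 0, and ∂_2 has invariant factor 2 > 1, so H_1 = Z_2.
  H_2: rank ker ∂_2 − rank ∂_3 = (12 − 12) − 0 = 0, and there is no ∂_3, so H_2 = 0.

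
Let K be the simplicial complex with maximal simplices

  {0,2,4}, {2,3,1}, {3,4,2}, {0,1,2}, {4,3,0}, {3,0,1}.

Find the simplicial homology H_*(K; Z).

We work with the vertex ordering 0 < 1 < 2 < 3 < 4. The simplices of K, each written with vertices in increasing order, are:

  0-simplices (5): [0], [1], [2], [3], [4]
  1-simplices (9): [0,1], [0,2], [0,3], [0,4], [1,2], [1,3], [2,3], [2,4], [3,4]
  2-simplices (6): [0,1,2], [0,1,3], [0,2,4], [0,3,4], [1,2,3], [2,3,4]

giving chain groups C_0 ≅ Z^5, C_1 ≅ Z^9, C_2 ≅ Z^6.

Boundary ∂_1: C_1 → C_0 is given by ∂[p,q] = [q] − [p]. For instance
  ∂[1,3] = [3] − [1].
This gives a 5×9 integer matrix of rank 4; reducing to Smith normal form yields diagonal entries (1,1,1,1).

∂_2: C_2 → C_1 maps a triangle to the signed sum of its edges. For instance
  ∂[0,3,4] = [3,4] − [0,4] + [0,3],
  ∂[2,3,4] = [3,4] − [2,4] + [2,3].
The 9×6 boundary matrix has rank 5 and Smith normal form diag(1,1,1,1,1).

Reading off H_k = ker ∂_k / im ∂_{k+1}:

  H_0: rank C_0 − rank ∂_1 = 5 − 4 = 1, and the invariant factors of ∂_1 are all 1, so H_0 ≅ Z.
  H_1: rank ker ∂_1 − rank ∂_2 = (9 − 4) − 5 = 0, and the invariant factors of ∂_2 are all 1, so H_1 ≅ 0.
  H_2: rank ker ∂_2 − rank ∂_3 = (6 − 5) − 0 = 1, and there is no ∂_3, so H_2 ≅ Z.

As a check, the Euler characteristic is 5 − 9 + 6 = 2, which agrees with 1 − 0 + 1 = 2.

H_0 ≅ Z,  H_1 = 0,  H_2 ≅ Z.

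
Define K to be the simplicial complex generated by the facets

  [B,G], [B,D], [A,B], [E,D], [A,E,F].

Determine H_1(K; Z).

Take the total order A < B < D < E < F < G on the vertex set. Then K (dimension 2) consists of the simplices:

  0-simplices (6): A, B, D, E, F, G
  1-simplices (7): AB, AE, AF, BD, BG, DE, EF
  2-simplices (1): AEF

so the chain groups are C_0 ≅ Z^6, C_1 ≅ Z^7, C_2 ≅ Z^1.

The boundary map ∂_1: C_1 → C_0 sends each edge [p,q] (with p < q) to q − p. For instance
  ∂BG = G − B.
This gives a 6×7 integer matrix of rank 5; reducing to Smith normal form yields diagonal entries (1,1,1,1,1).

Boundary ∂_2: C_2 → C_1 maps a triangle to the signed sum of its edges. For instance
  ∂AEF = EF − AF + AE.
The resulting 7×1 matrix has rank 1, and its Smith normal form has invariant factors (1).

Now H_k = ker ∂_k / im ∂_{k+1}, so:

  H_1: rank ker ∂_1 − rank ∂_2 = (7 − 5) − 1 = 1, and the invariant factors of ∂_2 are all 1, so H_1 = Z.

H_1 = Z.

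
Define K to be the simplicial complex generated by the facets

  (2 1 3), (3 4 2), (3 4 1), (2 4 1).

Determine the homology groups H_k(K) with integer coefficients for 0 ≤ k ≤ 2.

H_0 ≅ Z,  H_1 = 0,  H_2 ≅ Z.

Fix the vertex order 1 < 2 < 3 < 4 and write every simplex with vertices in increasing order. Then dim K = 2 and the simplices of K are:

  0-simplices (4): [1], [2], [3], [4]
  1-simplices (6): [1,2], [1,3], [1,4], [2,3], [2,4], [3,4]
  2-simplices (4): [1,2,3], [1,2,4], [1,3,4], [2,3,4]

so the chain groups are C_0 ≅ Z^4, C_1 ≅ Z^6, C_2 ≅ Z^4.

The boundary map ∂_1: C_1 → C_0 maps an edge to its endpoints' difference, ∂[p,q] = q − p. For instance
  ∂[3,4] = [4] − [3].
This gives a 4×6 integer matrix of rank 3; reducing to Smith normal form yields diagonal entries (1,1,1).

The boundary map ∂_2: C_2 → C_1 maps a triangle to the signed sum of its edges. For instance
  ∂[1,2,3] = [2,3] − [1,3] + [1,2],
  ∂[2,3,4] = [3,4] − [2,4] + [2,3].
The 6×4 boundary matrix has rank 3 and Smith normal form diag(1,1,1).

Computing H_k = (kernel of ∂_k) / (image of ∂_{k+1}):

  H_0: rank C_0 − rank ∂_1 = 4 − 3 = 1, and the invariant factors of ∂_1 are all 1, so H_0 ≅ Z.
  H_1: rank ker ∂_1 − rank ∂_2 = (6 − 3) − 3 = 0, and the invariant factors of ∂_2 are all 1, so H_1 ≅ 0.
  H_2: rank ker ∂_2 − rank ∂_3 = (4 − 3) − 0 = 1, and there is no ∂_3, so H_2 ≅ Z.

(K is a triangulation of the 2-sphere S^2.)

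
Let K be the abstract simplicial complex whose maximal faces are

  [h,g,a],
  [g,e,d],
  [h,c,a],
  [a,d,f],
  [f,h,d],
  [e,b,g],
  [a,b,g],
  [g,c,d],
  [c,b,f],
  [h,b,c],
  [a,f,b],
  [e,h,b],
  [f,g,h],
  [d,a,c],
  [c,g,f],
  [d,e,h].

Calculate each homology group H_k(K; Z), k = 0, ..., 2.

H_0 ≅ Z,  H_1 ≅ Z^2,  H_2 ≅ Z.

Order the vertices as a < b < c < d < e < f < g < h. Listing each simplex with vertices in this order, K has dimension 2 with simplices:

  0-simplices (8): a, b, c, d, e, f, g, h
  1-simplices (24): ab, ac, ad, af, ag, ah, bc, be, bf, bg, bh, cd, cf, cg, ch, de, df, dg, dh, eg, eh, fg, fh, gh
  2-simplices (16): abf, abg, acd, ach, adf, agh, bcf, bch, beg, beh, cdg, cfg, deg, deh, dfh, fgh

giving chain groups C_0 ≅ Z^8, C_1 ≅ Z^24, C_2 ≅ Z^16.

The boundary map ∂_1: C_1 → C_0 maps an edge to its endpoints' difference, ∂[p,q] = q − p. For instance
  ∂eg = g − e.
The resulting 8×24 matrix has rank 7, and its Smith normal form has invariant factors (1,1,1,1,1,1,1).

Boundary ∂_2: C_2 → C_1 maps a triangle to the signed sum of its edges. For instance
  ∂deg = eg − dg + de,
  ∂bch = ch − bh + bc.
As a 24×16 matrix over Z this has rank 15, with invariant factors (1,1,1,1,1,1,1,1,1,1,1,1,1,1,1).

Reading off H_k = ker ∂_k / im ∂_{k+1}:

  H_0: rank C_0 − rank ∂_1 = 8 − 7 = 1, and the invariant factors of ∂_1 are all 1, so H_0 ≅ Z.
  H_1: rank ker ∂_1 − rank ∂_2 = (24 − 7) − 15 = 2, and the invariant factors of ∂_2 are all 1, so H_1 ≅ Z^2.
  H_2: rank ker ∂_2 − rank ∂_3 = (16 − 15) − 0 = 1, and there is no ∂_3, so H_2 ≅ Z.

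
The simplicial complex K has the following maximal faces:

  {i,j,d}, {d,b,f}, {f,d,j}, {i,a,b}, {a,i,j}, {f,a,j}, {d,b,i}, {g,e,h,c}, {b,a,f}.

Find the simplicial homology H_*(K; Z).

We work with the vertex ordering a < b < c < d < e < f < g < h < i < j. The simplices of K, each written with vertices in increasing order, are:

  0-simplices (10): a, b, c, d, e, f, g, h, i, j
  1-simplices (18): ab, af, ai, aj, bd, bf, bi, ce, cg, ch, df, di, dj, eg, eh, fj, gh, ij
  2-simplices (12): abf, abi, afj, aij, bdf, bdi, ceg, ceh, cgh, dfj, dij, egh
  3-simplices (1): cegh

Hence C_0 ≅ Z^10, C_1 ≅ Z^18, C_2 ≅ Z^12, C_3 ≅ Z^1.

∂_1: C_1 → C_0 is given by ∂[p,q] = [q] − [p]. For instance
  ∂cg = g − c.
This gives a 10×18 integer matrix of rank 8; reducing to Smith normal form yields diagonal entries (1,1,1,1,1,1,1,1).

∂_2: C_2 → C_1 acts by ∂[p,q,r] = [q,r] − [p,r] + [p,q]. For instance
  ∂egh = gh − eh + eg,
  ∂ceg = eg − cg + ce.
The resulting 18×12 matrix has rank 10, and its Smith normal form has invariant factors (1,1,1,1,1,1,1,1,1,1).

Boundary ∂_3: C_3 → C_2 sends each 3-simplex σ to the alternating sum Σ_i (−1)^i (σ with its i-th vertex removed). For instance
  ∂cegh = egh − cgh + ceh − ceg.
The 12×1 boundary matrix has rank 1 and Smith normal form diag(1).

Now H_k = ker ∂_k / im ∂_{k+1}, so:

  H_0: rank C_0 − rank ∂_1 = 10 − 8 = 2, and the invariant factors of ∂_1 are all 1, so H_0 = Z^2.
  H_1: rank ker ∂_1 − rank ∂_2 = (18 − 8) − 10 = 0, and the invariant factors of ∂_2 are all 1, so H_1 = 0.
  H_2: rank ker ∂_2 − rank ∂_3 = (12 − 10) − 1 = 1, and the invariant factors of ∂_3 are all 1, so H_2 = Z.
  H_3: rank ker ∂_3 − rank ∂_4 = (1 − 1) − 0 = 0, and there is no ∂_4, so H_3 = 0.

H_0 ≅ Z^2,  H_1 = 0,  H_2 ≅ Z,  H_3 = 0.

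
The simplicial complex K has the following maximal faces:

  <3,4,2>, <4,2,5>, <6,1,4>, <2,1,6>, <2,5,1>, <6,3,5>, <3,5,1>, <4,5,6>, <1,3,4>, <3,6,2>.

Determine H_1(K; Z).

H_1 = Z_2.

Take the total order 1 < 2 < 3 < 4 < 5 < 6 on the vertex set. Then K (dimension 2) consists of the simplices:

  0-simplices (6): [1], [2], [3], [4], [5], [6]
  1-simplices (15): [1,2], [1,3], [1,4], [1,5], [1,6], [2,3], [2,4], [2,5], [2,6], [3,4], [3,5], [3,6], [4,5], [4,6], [5,6]
  2-simplices (10): [1,2,5], [1,2,6], [1,3,4], [1,3,5], [1,4,6], [2,3,4], [2,3,6], [2,4,5], [3,5,6], [4,5,6]

giving chain groups C_0 ≅ Z^6, C_1 ≅ Z^15, C_2 ≅ Z^10.

∂_1: C_1 → C_0 maps an edge to its endpoints' difference, ∂[p,q] = q − p. For instance
  ∂[1,4] = [4] − [1].
As a 6×15 matrix over Z this has rank 5, with invariant factors (1,1,1,1,1).

∂_2: C_2 → C_1 sends each 2-simplex [p,q,r] to [q,r] − [p,r] + [p,q]. For instance
  ∂[1,3,5] = [3,5] − [1,5] + [1,3],
  ∂[1,2,5] = [2,5] − [1,5] + [1,2].
The resulting 15×10 matrix has rank 10, and its Smith normal form has invariant factors (1,1,1,1,1,1,1,1,1,2).

Computing H_k = (kernel of ∂_k) / (image of ∂_{k+1}):

  H_1: rank ker ∂_1 − rank ∂_2 = (15 − 5) − 10 = 0, and ∂_2 has invariant factor 2 > 1, so H_1 ≅ Z_2.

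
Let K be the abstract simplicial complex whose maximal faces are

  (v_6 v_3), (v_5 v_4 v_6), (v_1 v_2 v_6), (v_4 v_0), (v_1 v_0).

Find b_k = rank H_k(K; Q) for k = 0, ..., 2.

Fix the vertex order v_0 < v_1 < v_2 < v_3 < v_4 < v_5 < v_6 and write every simplex with vertices in increasing order. Then dim K = 2 and the simplices of K are:

  0-simplices (7): [v_0], [v_1], [v_2], [v_3], [v_4], [v_5], [v_6]
  1-simplices (9): [v_0,v_1], [v_0,v_4], [v_1,v_2], [v_1,v_6], [v_2,v_6], [v_3,v_6], [v_4,v_5], [v_4,v_6], [v_5,v_6]
  2-simplices (2): [v_1,v_2,v_6], [v_4,v_5,v_6]

Hence C_0 ≅ Z^7, C_1 ≅ Z^9, C_2 ≅ Z^2.

Boundary ∂_1: C_1 → C_0 sends each edge [p,q] (with p < q) to q − p. For instance
  ∂[v_4,v_6] = [v_6] − [v_4].
The resulting 7×9 matrix has rank 6, and its Smith normal form has invariant factors (1,1,1,1,1,1).

Boundary ∂_2: C_2 → C_1 sends each 2-simplex [p,q,r] to [q,r] − [p,r] + [p,q]. For instance
  ∂[v_4,v_5,v_6] = [v_5,v_6] − [v_4,v_6] + [v_4,v_5],
  ∂[v_1,v_2,v_6] = [v_2,v_6] − [v_1,v_6] + [v_1,v_2].
The resulting 9×2 matrix has rank 2, and its Smith normal form has invariant factors (1,1).

Now H_k = ker ∂_k / im ∂_{k+1}, so:

  H_0: rank C_0 − rank ∂_1 = 7 − 6 = 1, and the invariant factors of ∂_1 are all 1, so H_0 = Z.
  H_1: rank ker ∂_1 − rank ∂_2 = (9 − 6) − 2 = 1, and the invariant factors of ∂_2 are all 1, so H_1 = Z.
  H_2: rank ker ∂_2 − rank ∂_3 = (2 − 2) − 0 = 0, and there is no ∂_3, so H_2 = 0.

Hence the Betti numbers are b_0 = 1, b_1 = 1, b_2 = 0.

b_0 = 1, b_1 = 1, b_2 = 0.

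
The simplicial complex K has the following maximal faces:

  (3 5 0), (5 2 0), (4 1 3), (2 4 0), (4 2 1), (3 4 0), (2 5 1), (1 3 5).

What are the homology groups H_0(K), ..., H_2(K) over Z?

Take the total order 0 < 1 < 2 < 3 < 4 < 5 on the vertex set. Then K (dimension 2) consists of the simplices:

  0-simplices (6): [0], [1], [2], [3], [4], [5]
  1-simplices (12): [0,2], [0,3], [0,4], [0,5], [1,2], [1,3], [1,4], [1,5], [2,4], [2,5], [3,4], [3,5]
  2-simplices (8): [0,2,4], [0,2,5], [0,3,4], [0,3,5], [1,2,4], [1,2,5], [1,3,4], [1,3,5]

so the chain groups are C_0 ≅ Z^6, C_1 ≅ Z^12, C_2 ≅ Z^8.

∂_1: C_1 → C_0 maps an edge to its endpoints' difference, ∂[p,q] = q − p. For instance
  ∂[2,5] = [5] − [2].
The resulting 6×12 matrix has rank 5, and its Smith normal form has invariant factors (1,1,1,1,1).

The boundary map ∂_2: C_2 → C_1 acts by ∂[p,q,r] = [q,r] − [p,r] + [p,q]. For instance
  ∂[0,3,5] = [3,5] − [0,5] + [0,3],
  ∂[1,2,5] = [2,5] − [1,5] + [1,2].
The resulting 12×8 matrix has rank 7, and its Smith normal form has invariant factors (1,1,1,1,1,1,1).

Computing H_k = (kernel of ∂_k) / (image of ∂_{k+1}):

  H_0: rank C_0 − rank ∂_1 = 6 − 5 = 1, and the invariant factors of ∂_1 are all 1, so H_0 ≅ Z.
  H_1: rank ker ∂_1 − rank ∂_2 = (12 − 5) − 7 = 0, and the invariant factors of ∂_2 are all 1, so H_1 ≅ 0.
  H_2: rank ker ∂_2 − rank ∂_3 = (8 − 7) − 0 = 1, and there is no ∂_3, so H_2 ≅ Z.

(K is a triangulation of the 2-sphere S^2.)

H_0 = Z,  H_1 = 0,  H_2 = Z.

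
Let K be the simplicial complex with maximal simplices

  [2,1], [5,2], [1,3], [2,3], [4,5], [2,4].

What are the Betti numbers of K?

b_0 = 1, b_1 = 2.

Fix the vertex order 1 < 2 < 3 < 4 < 5 and write every simplex with vertices in increasing order. Then dim K = 1 and the simplices of K are:

  0-simplices (5): [1], [2], [3], [4], [5]
  1-simplices (6): [1,2], [1,3], [2,3], [2,4], [2,5], [4,5]

Hence C_0 ≅ Z^5, C_1 ≅ Z^6.

The boundary map ∂_1: C_1 → C_0 is given by ∂[p,q] = [q] − [p].
As a 5×6 matrix over Z this has rank 4, with invariant factors (1,1,1,1).

Reading off H_k = ker ∂_k / im ∂_{k+1}:

  H_0: rank C_0 − rank ∂_1 = 5 − 4 = 1, and the invariant factors of ∂_1 are all 1, so H_0 = Z.
  H_1: rank ker ∂_1 − rank ∂_2 = (6 − 4) − 0 = 2, and there is no ∂_2, so H_1 = Z^2.

As a check, the Euler characteristic is 5 − 6 = -1, which agrees with 1 − 2 = -1.

Hence the Betti numbers are b_0 = 1, b_1 = 2.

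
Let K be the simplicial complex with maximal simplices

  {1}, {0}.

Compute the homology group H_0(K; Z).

Fix the vertex order 0 < 1 and write every simplex with vertices in increasing order. Then dim K = 0 and the simplices of K are:

  0-simplices (2): [0], [1]

giving chain groups C_0 ≅ Z^2.

Computing H_k = (kernel of ∂_k) / (image of ∂_{k+1}):

  H_0: rank C_0 − rank ∂_1 = 2 − 0 = 2, and there is no ∂_1, so H_0 = Z^2.

(K is a triangulation of a set of 2 points.)

H_0 ≅ Z^2.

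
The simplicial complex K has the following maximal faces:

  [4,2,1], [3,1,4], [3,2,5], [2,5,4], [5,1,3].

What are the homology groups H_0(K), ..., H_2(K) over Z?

H_0 ≅ Z,  H_1 ≅ Z,  H_2 = 0.

K has 5 vertices, 10 edges, 5 triangles.
rank ∂_0 = 0, rank ∂_1 = 4 ⇒ b_0 = 5 − 0 − 4 = 1; all invariant factors of ∂_1 are 1 so no torsion. So H_0 ≅ Z.
rank ∂_1 = 4, rank ∂_2 = 5 ⇒ b_1 = 10 − 4 − 5 = 1; all invariant factors of ∂_2 are 1 so no torsion. So H_1 ≅ Z.
rank ∂_2 = 5, rank ∂_3 = 0 ⇒ b_2 = 5 − 5 − 0 = 0. So H_2 ≅ 0.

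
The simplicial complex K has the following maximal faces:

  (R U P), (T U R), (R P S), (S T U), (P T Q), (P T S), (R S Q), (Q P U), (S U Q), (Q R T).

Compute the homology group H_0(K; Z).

Fix the vertex order P < Q < R < S < T < U and write every simplex with vertices in increasing order. Then dim K = 2 and the simplices of K are:

  0-simplices (6): P, Q, R, S, T, U
  1-simplices (15): PQ, PR, PS, PT, PU, QR, QS, QT, QU, RS, RT, RU, ST, SU, TU
  2-simplices (10): PQT, PQU, PRS, PRU, PST, QRS, QRT, QSU, RTU, STU

so the chain groups are C_0 ≅ Z^6, C_1 ≅ Z^15, C_2 ≅ Z^10.

The boundary map ∂_1: C_1 → C_0 sends each edge [p,q] (with p < q) to q − p.
As a 6×15 matrix over Z this has rank 5, with invariant factors (1,1,1,1,1).

∂_2: C_2 → C_1 acts by ∂[p,q,r] = [q,r] − [p,r] + [p,q]. For instance
  ∂STU = TU − SU + ST,
  ∂PST = ST − PT + PS.
As a 15×10 matrix over Z this has rank 10, with invariant factors (1,1,1,1,1,1,1,1,1,2).

Reading off H_k = ker ∂_k / im ∂_{k+1}:

  H_0: rank C_0 − rank ∂_1 = 6 − 5 = 1, and the invariant factors of ∂_1 are all 1, so H_0 = Z.

H_0 ≅ Z.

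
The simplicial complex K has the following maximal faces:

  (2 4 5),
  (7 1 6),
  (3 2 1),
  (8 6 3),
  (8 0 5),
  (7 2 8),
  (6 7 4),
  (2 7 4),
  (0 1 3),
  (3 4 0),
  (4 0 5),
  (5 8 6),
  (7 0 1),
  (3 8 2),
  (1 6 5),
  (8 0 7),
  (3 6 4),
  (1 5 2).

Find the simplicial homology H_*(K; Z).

H_0 ≅ Z,  H_1 ≅ Z^2,  H_2 ≅ Z.

Take the total order 0 < 1 < 2 < 3 < 4 < 5 < 6 < 7 < 8 on the vertex set. Then K (dimension 2) consists of the simplices:

  0-simplices (9): [0], [1], [2], [3], [4], [5], [6], [7], [8]
  1-simplices (27): (27 of them)
  2-simplices (18): [0,1,3], [0,1,7], [0,3,4], [0,4,5], [0,5,8], [0,7,8], [1,2,3], [1,2,5], [1,5,6], [1,6,7], [2,3,8], [2,4,5], [2,4,7], [2,7,8], [3,4,6], [3,6,8], [4,6,7], [5,6,8]

so the chain groups are C_0 ≅ Z^9, C_1 ≅ Z^27, C_2 ≅ Z^18.

The boundary map ∂_1: C_1 → C_0 is given by ∂[p,q] = [q] − [p]. For instance
  ∂[4,6] = [6] − [4].
The resulting 9×27 matrix has rank 8, and its Smith normal form has invariant factors (1,1,1,1,1,1,1,1).

The boundary map ∂_2: C_2 → C_1 acts by ∂[p,q,r] = [q,r] − [p,r] + [p,q]. For instance
  ∂[5,6,8] = [6,8] − [5,8] + [5,6],
  ∂[2,4,7] = [4,7] − [2,7] + [2,4].
This gives a 27×18 integer matrix of rank 17; reducing to Smith normal form yields diagonal entries (1,1,1,1,1,1,1,1,1,1,1,1,1,1,1,1,1).

Reading off H_k = ker ∂_k / im ∂_{k+1}:

  H_0: rank C_0 − rank ∂_1 = 9 − 8 = 1, and the invariant factors of ∂_1 are all 1, so H_0 ≅ Z.
  H_1: rank ker ∂_1 − rank ∂_2 = (27 − 8) − 17 = 2, and the invariant factors of ∂_2 are all 1, so H_1 ≅ Z^2.
  H_2: rank ker ∂_2 − rank ∂_3 = (18 − 17) − 0 = 1, and there is no ∂_3, so H_2 ≅ Z.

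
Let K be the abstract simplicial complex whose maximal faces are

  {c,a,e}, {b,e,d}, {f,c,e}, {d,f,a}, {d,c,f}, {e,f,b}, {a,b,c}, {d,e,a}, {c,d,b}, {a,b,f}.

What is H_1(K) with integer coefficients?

K has 6 vertices, 15 edges, 10 triangles.
rank ∂_1 = 5, rank ∂_2 = 10 ⇒ b_1 = 15 − 5 − 10 = 0; ∂_2 has invariant factor(s) [2] giving torsion. So H_1 = Z/2.

H_1 = Z/2.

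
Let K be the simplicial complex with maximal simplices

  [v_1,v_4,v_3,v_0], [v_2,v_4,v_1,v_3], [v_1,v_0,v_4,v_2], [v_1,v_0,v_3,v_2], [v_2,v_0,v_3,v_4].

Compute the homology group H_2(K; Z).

Take the total order v_0 < v_1 < v_2 < v_3 < v_4 on the vertex set. Then K (dimension 3) consists of the simplices:

  0-simplices (5): [v_0], [v_1], [v_2], [v_3], [v_4]
  1-simplices (10): [v_0,v_1], [v_0,v_2], [v_0,v_3], [v_0,v_4], [v_1,v_2], [v_1,v_3], [v_1,v_4], [v_2,v_3], [v_2,v_4], [v_3,v_4]
  2-simplices (10): [v_0,v_1,v_2], [v_0,v_1,v_3], [v_0,v_1,v_4], [v_0,v_2,v_3], [v_0,v_2,v_4], [v_0,v_3,v_4], [v_1,v_2,v_3], [v_1,v_2,v_4], [v_1,v_3,v_4], [v_2,v_3,v_4]
  3-simplices (5): [v_0,v_1,v_2,v_3], [v_0,v_1,v_2,v_4], [v_0,v_1,v_3,v_4], [v_0,v_2,v_3,v_4], [v_1,v_2,v_3,v_4]

Hence C_0 ≅ Z^5, C_1 ≅ Z^10, C_2 ≅ Z^10, C_3 ≅ Z^5.

Boundary ∂_1: C_1 → C_0 is given by ∂[p,q] = [q] − [p]. For instance
  ∂[v_0,v_3] = [v_3] − [v_0].
The 5×10 boundary matrix has rank 4 and Smith normal form diag(1,1,1,1).

Boundary ∂_2: C_2 → C_1 maps a triangle to the signed sum of its edges. For instance
  ∂[v_1,v_2,v_4] = [v_2,v_4] − [v_1,v_4] + [v_1,v_2],
  ∂[v_0,v_2,v_4] = [v_2,v_4] − [v_0,v_4] + [v_0,v_2].
As a 10×10 matrix over Z this has rank 6, with invariant factors (1,1,1,1,1,1).

∂_3: C_3 → C_2 sends each 3-simplex σ to the alternating sum Σ_i (−1)^i (σ with its i-th vertex removed). For instance
  ∂[v_0,v_1,v_3,v_4] = [v_1,v_3,v_4] − [v_0,v_3,v_4] + [v_0,v_1,v_4] − [v_0,v_1,v_3],
  ∂[v_0,v_1,v_2,v_4] = [v_1,v_2,v_4] − [v_0,v_2,v_4] + [v_0,v_1,v_4] − [v_0,v_1,v_2].
The 10×5 boundary matrix has rank 4 and Smith normal form diag(1,1,1,1).

Reading off H_k = ker ∂_k / im ∂_{k+1}:

  H_2: rank ker ∂_2 − rank ∂_3 = (10 − 6) − 4 = 0, and the invariant factors of ∂_3 are all 1, so H_2 ≅ 0.

H_2 = 0.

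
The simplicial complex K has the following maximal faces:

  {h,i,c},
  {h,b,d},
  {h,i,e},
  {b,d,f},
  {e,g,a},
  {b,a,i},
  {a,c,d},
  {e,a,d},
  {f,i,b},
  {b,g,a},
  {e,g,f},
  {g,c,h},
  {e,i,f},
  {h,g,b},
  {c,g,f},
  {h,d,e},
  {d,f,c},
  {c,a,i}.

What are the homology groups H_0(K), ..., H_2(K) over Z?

H_0 ≅ Z,  H_1 ≅ Z^2,  H_2 ≅ Z.

We work with the vertex ordering a < b < c < d < e < f < g < h < i. The simplices of K, each written with vertices in increasing order, are:

  0-simplices (9): a, b, c, d, e, f, g, h, i
  1-simplices (27): ab, ac, ad, ae, ag, ai, bd, bf, bg, bh, bi, cd, cf, cg, ch, ci, de, df, dh, ef, eg, eh, ei, fg, fi, gh, hi
  2-simplices (18): abg, abi, acd, aci, ade, aeg, bdf, bdh, bfi, bgh, cdf, cfg, cgh, chi, deh, efg, efi, ehi

so the chain groups are C_0 ≅ Z^9, C_1 ≅ Z^27, C_2 ≅ Z^18.

The boundary map ∂_1: C_1 → C_0 sends each edge [p,q] (with p < q) to q − p.
This gives a 9×27 integer matrix of rank 8; reducing to Smith normal form yields diagonal entries (1,1,1,1,1,1,1,1).

Boundary ∂_2: C_2 → C_1 acts by ∂[p,q,r] = [q,r] − [p,r] + [p,q]. For instance
  ∂cfg = fg − cg + cf,
  ∂aci = ci − ai + ac.
This gives a 27×18 integer matrix of rank 17; reducing to Smith normal form yields diagonal entries (1,1,1,1,1,1,1,1,1,1,1,1,1,1,1,1,1).

Computing H_k = (kernel of ∂_k) / (image of ∂_{k+1}):

  H_0: rank C_0 − rank ∂_1 = 9 − 8 = 1, and the invariant factors of ∂_1 are all 1, so H_0 ≅ Z.
  H_1: rank ker ∂_1 − rank ∂_2 = (27 − 8) − 17 = 2, and the invariant factors of ∂_2 are all 1, so H_1 ≅ Z^2.
  H_2: rank ker ∂_2 − rank ∂_3 = (18 − 17) − 0 = 1, and there is no ∂_3, so H_2 ≅ Z.

As a check, the Euler characteristic is 9 − 27 + 18 = 0, which agrees with 1 − 2 + 1 = 0.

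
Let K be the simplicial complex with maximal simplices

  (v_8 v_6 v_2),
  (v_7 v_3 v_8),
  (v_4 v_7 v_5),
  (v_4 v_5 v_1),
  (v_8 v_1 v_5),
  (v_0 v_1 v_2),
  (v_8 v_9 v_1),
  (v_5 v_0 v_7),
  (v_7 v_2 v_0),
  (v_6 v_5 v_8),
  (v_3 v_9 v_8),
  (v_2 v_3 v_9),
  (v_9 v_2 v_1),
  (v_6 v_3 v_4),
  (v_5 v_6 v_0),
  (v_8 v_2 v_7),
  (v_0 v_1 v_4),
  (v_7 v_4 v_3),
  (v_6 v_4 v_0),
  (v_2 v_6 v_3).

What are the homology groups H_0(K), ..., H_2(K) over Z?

H_0 ≅ Z,  H_1 ≅ Z × Z/2,  H_2 = 0.

We work with the vertex ordering v_0 < v_1 < v_2 < v_3 < v_4 < v_5 < v_6 < v_7 < v_8 < v_9. The simplices of K, each written with vertices in increasing order, are:

  0-simplices (10): [v_0], [v_1], [v_2], [v_3], [v_4], [v_5], [v_6], [v_7], [v_8], [v_9]
  1-simplices (30): (30 of them)
  2-simplices (20): (20 of them)

so the chain groups are C_0 ≅ Z^10, C_1 ≅ Z^30, C_2 ≅ Z^20.

∂_1: C_1 → C_0 sends each edge [p,q] (with p < q) to q − p.
This gives a 10×30 integer matrix of rank 9; reducing to Smith normal form yields diagonal entries (1,1,1,1,1,1,1,1,1).

∂_2: C_2 → C_1 maps a triangle to the signed sum of its edges. For instance
  ∂[v_2,v_3,v_9] = [v_3,v_9] − [v_2,v_9] + [v_2,v_3],
  ∂[v_4,v_5,v_7] = [v_5,v_7] − [v_4,v_7] + [v_4,v_5].
The 30×20 boundary matrix has rank 20 and Smith normal form diag(1,1,1,1,1,1,1,1,1,1,1,1,1,1,1,1,1,1,1,2).

Now H_k = ker ∂_k / im ∂_{k+1}, so:

  H_0: rank C_0 − rank ∂_1 = 10 − 9 = 1, and the invariant factors of ∂_1 are all 1, so H_0 = Z.
  H_1: rank ker ∂_1 − rank ∂_2 = (30 − 9) − 20 = 1, and ∂_2 has invariant factor 2 > 1, so H_1 = Z × Z/2.
  H_2: rank ker ∂_2 − rank ∂_3 = (20 − 20) − 0 = 0, and there is no ∂_3, so H_2 = 0.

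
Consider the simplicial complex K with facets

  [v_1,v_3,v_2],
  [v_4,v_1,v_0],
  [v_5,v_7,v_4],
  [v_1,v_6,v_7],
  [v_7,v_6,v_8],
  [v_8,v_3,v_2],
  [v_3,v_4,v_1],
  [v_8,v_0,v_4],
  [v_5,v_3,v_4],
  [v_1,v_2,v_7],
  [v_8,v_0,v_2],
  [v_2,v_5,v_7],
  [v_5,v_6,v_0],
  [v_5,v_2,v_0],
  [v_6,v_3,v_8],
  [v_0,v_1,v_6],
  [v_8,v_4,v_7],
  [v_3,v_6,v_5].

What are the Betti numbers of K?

Fix the vertex order v_0 < v_1 < v_2 < v_3 < v_4 < v_5 < v_6 < v_7 < v_8 and write every simplex with vertices in increasing order. Then dim K = 2 and the simplices of K are:

  0-simplices (9): [v_0], [v_1], [v_2], [v_3], [v_4], [v_5], [v_6], [v_7], [v_8]
  1-simplices (27): (27 of them)
  2-simplices (18): (18 of them)

giving chain groups C_0 ≅ Z^9, C_1 ≅ Z^27, C_2 ≅ Z^18.

Boundary ∂_1: C_1 → C_0 is given by ∂[p,q] = [q] − [p].
The 9×27 boundary matrix has rank 8 and Smith normal form diag(1,1,1,1,1,1,1,1).

∂_2: C_2 → C_1 acts by ∂[p,q,r] = [q,r] − [p,r] + [p,q]. For instance
  ∂[v_1,v_3,v_4] = [v_3,v_4] − [v_1,v_4] + [v_1,v_3],
  ∂[v_4,v_5,v_7] = [v_5,v_7] − [v_4,v_7] + [v_4,v_5].
The resulting 27×18 matrix has rank 17, and its Smith normal form has invariant factors (1,1,1,1,1,1,1,1,1,1,1,1,1,1,1,1,1).

Computing H_k = (kernel of ∂_k) / (image of ∂_{k+1}):

  H_0: rank C_0 − rank ∂_1 = 9 − 8 = 1, and the invariant factors of ∂_1 are all 1, so H_0 ≅ Z.
  H_1: rank ker ∂_1 − rank ∂_2 = (27 − 8) − 17 = 2, and the invariant factors of ∂_2 are all 1, so H_1 ≅ Z^2.
  H_2: rank ker ∂_2 − rank ∂_3 = (18 − 17) − 0 = 1, and there is no ∂_3, so H_2 ≅ Z.

Hence the Betti numbers are b_0 = 1, b_1 = 2, b_2 = 1.

b_0 = 1, b_1 = 2, b_2 = 1.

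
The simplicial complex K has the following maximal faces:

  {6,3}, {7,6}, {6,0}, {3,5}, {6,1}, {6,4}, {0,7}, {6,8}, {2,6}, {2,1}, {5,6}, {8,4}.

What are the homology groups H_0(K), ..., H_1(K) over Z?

H_0 ≅ Z,  H_1 ≅ Z^4.

Take the total order 0 < 1 < 2 < 3 < 4 < 5 < 6 < 7 < 8 on the vertex set. Then K (dimension 1) consists of the simplices:

  0-simplices (9): [0], [1], [2], [3], [4], [5], [6], [7], [8]
  1-simplices (12): [0,6], [0,7], [1,2], [1,6], [2,6], [3,5], [3,6], [4,6], [4,8], [5,6], [6,7], [6,8]

Hence C_0 ≅ Z^9, C_1 ≅ Z^12.

The boundary map ∂_1: C_1 → C_0 sends each edge [p,q] (with p < q) to q − p. For instance
  ∂[0,7] = [7] − [0].
The 9×12 boundary matrix has rank 8 and Smith normal form diag(1,1,1,1,1,1,1,1).

Reading off H_k = ker ∂_k / im ∂_{k+1}:

  H_0: rank C_0 − rank ∂_1 = 9 − 8 = 1, and the invariant factors of ∂_1 are all 1, so H_0 ≅ Z.
  H_1: rank ker ∂_1 − rank ∂_2 = (12 − 8) − 0 = 4, and there is no ∂_2, so H_1 ≅ Z^4.

As a check, the Euler characteristic is 9 − 12 = -3, which agrees with 1 − 4 = -3.
(K is a triangulation of a wedge of 4 circles.)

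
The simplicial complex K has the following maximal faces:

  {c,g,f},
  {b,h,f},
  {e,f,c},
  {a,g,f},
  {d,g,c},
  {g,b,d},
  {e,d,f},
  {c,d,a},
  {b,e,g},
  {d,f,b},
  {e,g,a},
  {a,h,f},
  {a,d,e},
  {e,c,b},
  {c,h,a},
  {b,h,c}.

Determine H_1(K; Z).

Take the total order a < b < c < d < e < f < g < h on the vertex set. Then K (dimension 2) consists of the simplices:

  0-simplices (8): a, b, c, d, e, f, g, h
  1-simplices (24): ac, ad, ae, af, ag, ah, bc, bd, be, bf, bg, bh, cd, ce, cf, cg, ch, de, df, dg, ef, eg, fg, fh
  2-simplices (16): acd, ach, ade, aeg, afg, afh, bce, bch, bdf, bdg, beg, bfh, cdg, cef, cfg, def

Hence C_0 ≅ Z^8, C_1 ≅ Z^24, C_2 ≅ Z^16.

Boundary ∂_1: C_1 → C_0 maps an edge to its endpoints' difference, ∂[p,q] = q − p. For instance
  ∂fg = g − f.
As a 8×24 matrix over Z this has rank 7, with invariant factors (1,1,1,1,1,1,1).

The boundary map ∂_2: C_2 → C_1 sends each 2-simplex [p,q,r] to [q,r] − [p,r] + [p,q]. For instance
  ∂bdg = dg − bg + bd,
  ∂acd = cd − ad + ac.
The resulting 24×16 matrix has rank 15, and its Smith normal form has invariant factors (1,1,1,1,1,1,1,1,1,1,1,1,1,1,1).

From H_k ≅ ker(∂_k) / im(∂_{k+1}) we obtain:

  H_1: rank ker ∂_1 − rank ∂_2 = (24 − 7) − 15 = 2, and the invariant factors of ∂_2 are all 1, so H_1 ≅ Z^2.

H_1 = Z^2.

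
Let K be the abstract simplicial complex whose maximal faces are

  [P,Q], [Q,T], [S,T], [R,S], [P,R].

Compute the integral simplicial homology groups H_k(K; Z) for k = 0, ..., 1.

Fix the vertex order P < Q < R < S < T and write every simplex with vertices in increasing order. Then dim K = 1 and the simplices of K are:

  0-simplices (5): P, Q, R, S, T
  1-simplices (5): PQ, PR, QT, RS, ST

Hence C_0 ≅ Z^5, C_1 ≅ Z^5.

∂_1: C_1 → C_0 maps an edge to its endpoints' difference, ∂[p,q] = q − p. For instance
  ∂QT = T − Q.
The resulting 5×5 matrix has rank 4, and its Smith normal form has invariant factors (1,1,1,1).

Computing H_k = (kernel of ∂_k) / (image of ∂_{k+1}):

  H_0: rank C_0 − rank ∂_1 = 5 − 4 = 1, and the invariant factors of ∂_1 are all 1, so H_0 = Z.
  H_1: rank ker ∂_1 − rank ∂_2 = (5 − 4) − 0 = 1, and there is no ∂_2, so H_1 = Z.

(K is a triangulation of the circle S^1.)

H_0 ≅ Z,  H_1 ≅ Z.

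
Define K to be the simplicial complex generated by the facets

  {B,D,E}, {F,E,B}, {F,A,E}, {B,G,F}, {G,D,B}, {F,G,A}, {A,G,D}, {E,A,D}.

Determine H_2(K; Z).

H_2 ≅ Z.

Order the vertices as A < B < D < E < F < G. Listing each simplex with vertices in this order, K has dimension 2 with simplices:

  0-simplices (6): A, B, D, E, F, G
  1-simplices (12): AD, AE, AF, AG, BD, BE, BF, BG, DE, DG, EF, FG
  2-simplices (8): ADE, ADG, AEF, AFG, BDE, BDG, BEF, BFG

Hence C_0 ≅ Z^6, C_1 ≅ Z^12, C_2 ≅ Z^8.

∂_1: C_1 → C_0 maps an edge to its endpoints' difference, ∂[p,q] = q − p. For instance
  ∂AE = E − A.
This gives a 6×12 integer matrix of rank 5; reducing to Smith normal form yields diagonal entries (1,1,1,1,1).

The boundary map ∂_2: C_2 → C_1 sends each 2-simplex [p,q,r] to [q,r] − [p,r] + [p,q]. For instance
  ∂AFG = FG − AG + AF,
  ∂AEF = EF − AF + AE.
This gives a 12×8 integer matrix of rank 7; reducing to Smith normal form yields diagonal entries (1,1,1,1,1,1,1).

From H_k ≅ ker(∂_k) / im(∂_{k+1}) we obtain:

  H_2: rank ker ∂_2 − rank ∂_3 = (8 − 7) − 0 = 1, and there is no ∂_3, so H_2 = Z.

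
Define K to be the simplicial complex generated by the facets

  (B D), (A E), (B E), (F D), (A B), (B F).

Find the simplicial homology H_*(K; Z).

H_0 ≅ Z,  H_1 ≅ Z^2.

Take the total order A < B < D < E < F on the vertex set. Then K (dimension 1) consists of the simplices:

  0-simplices (5): A, B, D, E, F
  1-simplices (6): AB, AE, BD, BE, BF, DF

giving chain groups C_0 ≅ Z^5, C_1 ≅ Z^6.

∂_1: C_1 → C_0 is given by ∂[p,q] = [q] − [p].
As a 5×6 matrix over Z this has rank 4, with invariant factors (1,1,1,1).

Reading off H_k = ker ∂_k / im ∂_{k+1}:

  H_0: rank C_0 − rank ∂_1 = 5 − 4 = 1, and the invariant factors of ∂_1 are all 1, so H_0 ≅ Z.
  H_1: rank ker ∂_1 − rank ∂_2 = (6 − 4) − 0 = 2, and there is no ∂_2, so H_1 ≅ Z^2.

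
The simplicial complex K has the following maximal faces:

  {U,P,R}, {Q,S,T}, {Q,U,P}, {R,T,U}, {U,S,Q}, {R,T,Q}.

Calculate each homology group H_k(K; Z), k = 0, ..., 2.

H_0 = Z,  H_1 = Z,  H_2 = 0.

K has 6 vertices, 12 edges, 6 triangles.
rank ∂_0 = 0, rank ∂_1 = 5 ⇒ b_0 = 6 − 0 − 5 = 1; all invariant factors of ∂_1 are 1 so no torsion. So H_0 = Z.
rank ∂_1 = 5, rank ∂_2 = 6 ⇒ b_1 = 12 − 5 − 6 = 1; all invariant factors of ∂_2 are 1 so no torsion. So H_1 = Z.
rank ∂_2 = 6, rank ∂_3 = 0 ⇒ b_2 = 6 − 6 − 0 = 0. So H_2 = 0.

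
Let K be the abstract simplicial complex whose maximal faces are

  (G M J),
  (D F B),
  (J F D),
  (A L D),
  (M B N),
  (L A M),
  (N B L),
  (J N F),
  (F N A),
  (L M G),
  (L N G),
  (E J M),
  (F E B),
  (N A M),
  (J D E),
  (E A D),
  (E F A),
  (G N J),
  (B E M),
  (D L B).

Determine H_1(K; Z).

Order the vertices as A < B < D < E < F < G < J < L < M < N. Listing each simplex with vertices in this order, K has dimension 2 with simplices:

  0-simplices (10): A, B, D, E, F, G, J, L, M, N
  1-simplices (30): AD, AE, AF, AL, AM, AN, BD, BE, BF, BL, BM, BN, DE, DF, DJ, DL, EF, EJ, EM, FJ, FN, GJ, GL, GM, GN, JM, JN, LM, LN, MN
  2-simplices (20): ADE, ADL, AEF, AFN, ALM, AMN, BDF, BDL, BEF, BEM, BLN, BMN, DEJ, DFJ, EJM, FJN, GJM, GJN, GLM, GLN

so the chain groups are C_0 ≅ Z^10, C_1 ≅ Z^30, C_2 ≅ Z^20.

Boundary ∂_1: C_1 → C_0 sends each edge [p,q] (with p < q) to q − p. For instance
  ∂AM = M − A.
This gives a 10×30 integer matrix of rank 9; reducing to Smith normal form yields diagonal entries (1,1,1,1,1,1,1,1,1).

∂_2: C_2 → C_1 maps a triangle to the signed sum of its edges. For instance
  ∂BDF = DF − BF + BD,
  ∂BEM = EM − BM + BE.
The resulting 30×20 matrix has rank 20, and its Smith normal form has invariant factors (1,1,1,1,1,1,1,1,1,1,1,1,1,1,1,1,1,1,1,2).

Now H_k = ker ∂_k / im ∂_{k+1}, so:

  H_1: rank ker ∂_1 − rank ∂_2 = (30 − 9) − 20 = 1, and ∂_2 has invariant factor 2 > 1, so H_1 ≅ Z ⊕ Z/2Z.

H_1 = Z ⊕ Z/2Z.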